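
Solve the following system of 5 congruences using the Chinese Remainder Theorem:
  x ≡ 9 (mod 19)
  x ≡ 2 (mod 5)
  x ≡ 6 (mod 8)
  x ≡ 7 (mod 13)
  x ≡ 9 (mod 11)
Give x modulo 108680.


Product of moduli M = 19 · 5 · 8 · 13 · 11 = 108680.
Merge one congruence at a time:
  Start: x ≡ 9 (mod 19).
  Combine with x ≡ 2 (mod 5); new modulus lcm = 95.
    Write x = 9 + 19·t and substitute into x ≡ 2 (mod 5): 19·t ≡ 2 − 9 = -7 (mod 5).
    Reduce coefficients mod 5: 4·t ≡ 3 (mod 5).
    The inverse of 4 mod 5 is 4 (since 4·4 = 16 = 3·5 + 1), so t ≡ 4·3 = 12 ≡ 2 (mod 5).
    Then x = 9 + 19·2 = 47, valid modulo lcm(19, 5) = 95: x ≡ 47 (mod 95).
  Combine with x ≡ 6 (mod 8); new modulus lcm = 760.
    Write x = 47 + 95·t and substitute into x ≡ 6 (mod 8): 95·t ≡ 6 − 47 = -41 (mod 8).
    Reduce coefficients mod 8: 7·t ≡ 7 (mod 8).
    The inverse of 7 mod 8 is 7 (since 7·7 = 49 = 6·8 + 1), so t ≡ 7·7 = 49 ≡ 1 (mod 8).
    Then x = 47 + 95·1 = 142, valid modulo lcm(95, 8) = 760: x ≡ 142 (mod 760).
  Combine with x ≡ 7 (mod 13); new modulus lcm = 9880.
    Write x = 142 + 760·t and substitute into x ≡ 7 (mod 13): 760·t ≡ 7 − 142 = -135 (mod 13).
    Reduce coefficients mod 13: 6·t ≡ 8 (mod 13).
    The inverse of 6 mod 13 is 11 (since 6·11 = 66 = 5·13 + 1), so t ≡ 11·8 = 88 ≡ 10 (mod 13).
    Then x = 142 + 760·10 = 7742, valid modulo lcm(760, 13) = 9880: x ≡ 7742 (mod 9880).
  Combine with x ≡ 9 (mod 11); new modulus lcm = 108680.
    Write x = 7742 + 9880·t and substitute into x ≡ 9 (mod 11): 9880·t ≡ 9 − 7742 = -7733 (mod 11).
    Reduce coefficients mod 11: 2·t ≡ 0 (mod 11).
    The inverse of 2 mod 11 is 6 (since 2·6 = 12 = 1·11 + 1), so t ≡ 6·0 = 0 ≡ 0 (mod 11).
    Then x = 7742 + 9880·0 = 7742, valid modulo lcm(9880, 11) = 108680: x ≡ 7742 (mod 108680).
Verify against each original: 7742 mod 19 = 9, 7742 mod 5 = 2, 7742 mod 8 = 6, 7742 mod 13 = 7, 7742 mod 11 = 9.

x ≡ 7742 (mod 108680).


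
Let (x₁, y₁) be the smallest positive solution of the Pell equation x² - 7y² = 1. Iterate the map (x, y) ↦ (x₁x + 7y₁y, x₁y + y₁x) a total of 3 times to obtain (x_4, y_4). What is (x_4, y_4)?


Step 1: Find the fundamental solution (x₁, y₁) of x² - 7y² = 1.
  Expand √7 as a continued fraction. a₀ = ⌊√7⌋ = 2; iterate m_{k+1} = d_k·a_k − m_k, d_{k+1} = (7 − m_{k+1}²)/d_k, a_{k+1} = ⌊(a₀ + m_{k+1})/d_{k+1}⌋ (starting m₀ = 0, d₀ = 1), with convergents p_k = a_k·p_{k-1} + p_{k-2}, q_k = a_k·q_{k-1} + q_{k-2} (p₋₁ = 1, q₋₁ = 0):
  k = 0: a₀ = 2; p₀/q₀ = 2/1; p₀² − 7·q₀² = 4 − 7 = -3.
  k = 1: m = 2, d = 3, a = ⌊(2 + 2)/3⌋ = 1; p/q = (1·2 + 1)/(1·1 + 0) = 3/1; p² − 7·q² = 9 − 7 = 2.
  k = 2: m = 1, d = 2, a = ⌊(2 + 1)/2⌋ = 1; p/q = (1·3 + 2)/(1·1 + 1) = 5/2; p² − 7·q² = 25 − 28 = -3.
  k = 3: m = 1, d = 3, a = ⌊(2 + 1)/3⌋ = 1; p/q = (1·5 + 3)/(1·2 + 1) = 8/3; p² − 7·q² = 64 − 63 = 1.
  The first convergent with p² − 7·q² = 1 gives the fundamental solution (x₁, y₁) = (8, 3).
Step 2: Apply the recurrence (x_{n+1}, y_{n+1}) = (x₁x_n + 7y₁y_n, x₁y_n + y₁x_n) repeatedly.
  From (x_1, y_1) = (8, 3): x_2 = 8·8 + 7·3·3 = 127; y_2 = 8·3 + 3·8 = 48.
  From (x_2, y_2) = (127, 48): x_3 = 8·127 + 7·3·48 = 2024; y_3 = 8·48 + 3·127 = 765.
  From (x_3, y_3) = (2024, 765): x_4 = 8·2024 + 7·3·765 = 32257; y_4 = 8·765 + 3·2024 = 12192.
Step 3: Verify x_4² - 7·y_4² = 1040514049 - 1040514048 = 1 (should be 1). ✓

(x_1, y_1) = (8, 3); (x_4, y_4) = (32257, 12192).


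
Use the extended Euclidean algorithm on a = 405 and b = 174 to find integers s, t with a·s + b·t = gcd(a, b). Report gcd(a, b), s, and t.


Euclidean algorithm on (405, 174) — divide until remainder is 0:
  405 = 2 · 174 + 57
  174 = 3 · 57 + 3
  57 = 19 · 3 + 0
gcd(405, 174) = 3.
Track Bezout coefficients alongside the remainders: start with r₀ = 405 = a·1 + b·0 (s = 1, t = 0) and r₁ = 174 = a·0 + b·1 (s = 0, t = 1); each new remainder r_{k+1} = r_{k-1} − q_k·r_k inherits s_{k+1} = s_{k-1} − q_k·s_k, t_{k+1} = t_{k-1} − q_k·t_k, so r_k = a·s_k + b·t_k at every step:
  q = 2: r = 57, s = 1 − 2·0 = 1, t = 0 − 2·1 = -2  (check: 405·1 + 174·(-2) = 57)
  q = 3: r = 3, s = 0 − 3·1 = -3, t = 1 − 3·(-2) = 7  (check: 405·(-3) + 174·7 = 3)
The row with r = 3 (the gcd) gives the Bezout coefficients s = -3, t = 7.
Result: 405 · (-3) + 174 · (7) = 3.

gcd(405, 174) = 3; s = -3, t = 7 (check: 405·(-3) + 174·7 = 3).


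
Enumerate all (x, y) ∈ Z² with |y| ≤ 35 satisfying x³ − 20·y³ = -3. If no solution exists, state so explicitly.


The equation is x³ - 20y³ = -3. For fixed y, x³ = 20·y³ − 3, so a solution requires the RHS to be a perfect cube.
Strategy: iterate y from -35 to 35, compute RHS = 20·y³ − 3, and check whether it is a (positive or negative) perfect cube.
Check small values of y:
  y = 0: RHS = -3 is not a perfect cube.
  y = 1: RHS = 17 is not a perfect cube.
  y = -1: RHS = -23 is not a perfect cube.
  y = 2: RHS = 157 is not a perfect cube.
  y = -2: RHS = -163 is not a perfect cube.
  y = 3: RHS = 537 is not a perfect cube.
  y = -3: RHS = -543 is not a perfect cube.
Continuing the search up to |y| = 35 finds no solutions either.
No (x, y) in the scanned range satisfies the equation.

No integer solutions with |y| ≤ 35.


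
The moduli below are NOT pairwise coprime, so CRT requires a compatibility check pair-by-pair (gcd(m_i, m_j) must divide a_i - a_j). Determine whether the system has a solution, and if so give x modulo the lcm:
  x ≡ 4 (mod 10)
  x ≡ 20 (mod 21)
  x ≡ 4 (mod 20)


Moduli 10, 21, 20 are not pairwise coprime, so CRT works modulo lcm(m_i) when all pairwise compatibility conditions hold.
Pairwise compatibility: gcd(m_i, m_j) must divide a_i - a_j for every pair.
Merge one congruence at a time:
  Start: x ≡ 4 (mod 10).
  Combine with x ≡ 20 (mod 21): gcd(10, 21) = 1; 20 - 4 = 16, which IS divisible by 1, so compatible.
    Write x = 4 + 10·t and substitute into x ≡ 20 (mod 21): 10·t ≡ 20 − 4 = 16 (mod 21).
    The inverse of 10 mod 21 is 19 (since 10·19 = 190 = 9·21 + 1), so t ≡ 19·16 = 304 ≡ 10 (mod 21).
    Then x = 4 + 10·10 = 104, valid modulo lcm(10, 21) = 210: x ≡ 104 (mod 210).
  Combine with x ≡ 4 (mod 20): gcd(210, 20) = 10; 4 - 104 = -100, which IS divisible by 10, so compatible.
    Write x = 104 + 210·t and substitute into x ≡ 4 (mod 20): 210·t ≡ 4 − 104 = -100 (mod 20).
    Divide the congruence (and modulus) by g = 10: 21·t ≡ -10 (mod 2).
    Reduce coefficients mod 2: 1·t ≡ 0 (mod 2).
    So t ≡ 0 (mod 2).
    Then x = 104 + 210·0 = 104, valid modulo lcm(210, 20) = 420: x ≡ 104 (mod 420).
Verify: 104 mod 10 = 4, 104 mod 21 = 20, 104 mod 20 = 4.

x ≡ 104 (mod 420).


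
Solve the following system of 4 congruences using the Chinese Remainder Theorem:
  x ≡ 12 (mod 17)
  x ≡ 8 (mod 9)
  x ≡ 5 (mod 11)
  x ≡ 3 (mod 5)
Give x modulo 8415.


Product of moduli M = 17 · 9 · 11 · 5 = 8415.
Merge one congruence at a time:
  Start: x ≡ 12 (mod 17).
  Combine with x ≡ 8 (mod 9); new modulus lcm = 153.
    Write x = 12 + 17·t and substitute into x ≡ 8 (mod 9): 17·t ≡ 8 − 12 = -4 (mod 9).
    Reduce coefficients mod 9: 8·t ≡ 5 (mod 9).
    The inverse of 8 mod 9 is 8 (since 8·8 = 64 = 7·9 + 1), so t ≡ 8·5 = 40 ≡ 4 (mod 9).
    Then x = 12 + 17·4 = 80, valid modulo lcm(17, 9) = 153: x ≡ 80 (mod 153).
  Combine with x ≡ 5 (mod 11); new modulus lcm = 1683.
    Write x = 80 + 153·t and substitute into x ≡ 5 (mod 11): 153·t ≡ 5 − 80 = -75 (mod 11).
    Reduce coefficients mod 11: 10·t ≡ 2 (mod 11).
    The inverse of 10 mod 11 is 10 (since 10·10 = 100 = 9·11 + 1), so t ≡ 10·2 = 20 ≡ 9 (mod 11).
    Then x = 80 + 153·9 = 1457, valid modulo lcm(153, 11) = 1683: x ≡ 1457 (mod 1683).
  Combine with x ≡ 3 (mod 5); new modulus lcm = 8415.
    Write x = 1457 + 1683·t and substitute into x ≡ 3 (mod 5): 1683·t ≡ 3 − 1457 = -1454 (mod 5).
    Reduce coefficients mod 5: 3·t ≡ 1 (mod 5).
    The inverse of 3 mod 5 is 2 (since 3·2 = 6 = 1·5 + 1), so t ≡ 2·1 = 2 ≡ 2 (mod 5).
    Then x = 1457 + 1683·2 = 4823, valid modulo lcm(1683, 5) = 8415: x ≡ 4823 (mod 8415).
Verify against each original: 4823 mod 17 = 12, 4823 mod 9 = 8, 4823 mod 11 = 5, 4823 mod 5 = 3.

x ≡ 4823 (mod 8415).


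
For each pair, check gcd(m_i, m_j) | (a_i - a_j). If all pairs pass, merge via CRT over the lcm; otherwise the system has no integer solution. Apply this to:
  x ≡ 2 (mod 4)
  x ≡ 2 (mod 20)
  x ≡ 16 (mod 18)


Moduli 4, 20, 18 are not pairwise coprime, so CRT works modulo lcm(m_i) when all pairwise compatibility conditions hold.
Pairwise compatibility: gcd(m_i, m_j) must divide a_i - a_j for every pair.
Merge one congruence at a time:
  Start: x ≡ 2 (mod 4).
  Combine with x ≡ 2 (mod 20): gcd(4, 20) = 4; 2 - 2 = 0, which IS divisible by 4, so compatible.
    Write x = 2 + 4·t and substitute into x ≡ 2 (mod 20): 4·t ≡ 2 − 2 = 0 (mod 20).
    Divide the congruence (and modulus) by g = 4: 1·t ≡ 0 (mod 5).
    So t ≡ 0 (mod 5).
    Then x = 2 + 4·0 = 2, valid modulo lcm(4, 20) = 20: x ≡ 2 (mod 20).
  Combine with x ≡ 16 (mod 18): gcd(20, 18) = 2; 16 - 2 = 14, which IS divisible by 2, so compatible.
    Write x = 2 + 20·t and substitute into x ≡ 16 (mod 18): 20·t ≡ 16 − 2 = 14 (mod 18).
    Divide the congruence (and modulus) by g = 2: 10·t ≡ 7 (mod 9).
    Reduce coefficients mod 9: 1·t ≡ 7 (mod 9).
    So t ≡ 7 (mod 9).
    Then x = 2 + 20·7 = 142, valid modulo lcm(20, 18) = 180: x ≡ 142 (mod 180).
Verify: 142 mod 4 = 2, 142 mod 20 = 2, 142 mod 18 = 16.

x ≡ 142 (mod 180).


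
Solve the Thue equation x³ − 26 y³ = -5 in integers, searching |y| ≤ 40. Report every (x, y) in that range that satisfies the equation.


The equation is x³ - 26y³ = -5. For fixed y, x³ = 26·y³ − 5, so a solution requires the RHS to be a perfect cube.
Strategy: iterate y from -40 to 40, compute RHS = 26·y³ − 5, and check whether it is a (positive or negative) perfect cube.
Check small values of y:
  y = 0: RHS = -5 is not a perfect cube.
  y = 1: RHS = 21 is not a perfect cube.
  y = -1: RHS = -31 is not a perfect cube.
  y = 2: RHS = 203 is not a perfect cube.
  y = -2: RHS = -213 is not a perfect cube.
  y = 3: RHS = 697 is not a perfect cube.
  y = -3: RHS = -707 is not a perfect cube.
Continuing the search up to |y| = 40 finds no solutions either.
No (x, y) in the scanned range satisfies the equation.

No integer solutions with |y| ≤ 40.


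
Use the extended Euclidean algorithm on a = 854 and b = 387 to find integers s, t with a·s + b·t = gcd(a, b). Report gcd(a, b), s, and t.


Euclidean algorithm on (854, 387) — divide until remainder is 0:
  854 = 2 · 387 + 80
  387 = 4 · 80 + 67
  80 = 1 · 67 + 13
  67 = 5 · 13 + 2
  13 = 6 · 2 + 1
  2 = 2 · 1 + 0
gcd(854, 387) = 1.
Track Bezout coefficients alongside the remainders: start with r₀ = 854 = a·1 + b·0 (s = 1, t = 0) and r₁ = 387 = a·0 + b·1 (s = 0, t = 1); each new remainder r_{k+1} = r_{k-1} − q_k·r_k inherits s_{k+1} = s_{k-1} − q_k·s_k, t_{k+1} = t_{k-1} − q_k·t_k, so r_k = a·s_k + b·t_k at every step:
  q = 2: r = 80, s = 1 − 2·0 = 1, t = 0 − 2·1 = -2  (check: 854·1 + 387·(-2) = 80)
  q = 4: r = 67, s = 0 − 4·1 = -4, t = 1 − 4·(-2) = 9  (check: 854·(-4) + 387·9 = 67)
  q = 1: r = 13, s = 1 − 1·(-4) = 5, t = -2 − 1·9 = -11  (check: 854·5 + 387·(-11) = 13)
  q = 5: r = 2, s = -4 − 5·5 = -29, t = 9 − 5·(-11) = 64  (check: 854·(-29) + 387·64 = 2)
  q = 6: r = 1, s = 5 − 6·(-29) = 179, t = -11 − 6·64 = -395  (check: 854·179 + 387·(-395) = 1)
The row with r = 1 (the gcd) gives the Bezout coefficients s = 179, t = -395.
Result: 854 · (179) + 387 · (-395) = 1.

gcd(854, 387) = 1; s = 179, t = -395 (check: 854·179 + 387·(-395) = 1).


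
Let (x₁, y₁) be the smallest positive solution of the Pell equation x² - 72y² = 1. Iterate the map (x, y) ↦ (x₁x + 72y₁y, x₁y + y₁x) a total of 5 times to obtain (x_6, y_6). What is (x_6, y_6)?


Step 1: Find the fundamental solution (x₁, y₁) of x² - 72y² = 1.
  Expand √72 as a continued fraction. a₀ = ⌊√72⌋ = 8; iterate m_{k+1} = d_k·a_k − m_k, d_{k+1} = (72 − m_{k+1}²)/d_k, a_{k+1} = ⌊(a₀ + m_{k+1})/d_{k+1}⌋ (starting m₀ = 0, d₀ = 1), with convergents p_k = a_k·p_{k-1} + p_{k-2}, q_k = a_k·q_{k-1} + q_{k-2} (p₋₁ = 1, q₋₁ = 0):
  k = 0: a₀ = 8; p₀/q₀ = 8/1; p₀² − 72·q₀² = 64 − 72 = -8.
  k = 1: m = 8, d = 8, a = ⌊(8 + 8)/8⌋ = 2; p/q = (2·8 + 1)/(2·1 + 0) = 17/2; p² − 72·q² = 289 − 288 = 1.
  The first convergent with p² − 72·q² = 1 gives the fundamental solution (x₁, y₁) = (17, 2).
Step 2: Apply the recurrence (x_{n+1}, y_{n+1}) = (x₁x_n + 72y₁y_n, x₁y_n + y₁x_n) repeatedly.
  From (x_1, y_1) = (17, 2): x_2 = 17·17 + 72·2·2 = 577; y_2 = 17·2 + 2·17 = 68.
  From (x_2, y_2) = (577, 68): x_3 = 17·577 + 72·2·68 = 19601; y_3 = 17·68 + 2·577 = 2310.
  From (x_3, y_3) = (19601, 2310): x_4 = 17·19601 + 72·2·2310 = 665857; y_4 = 17·2310 + 2·19601 = 78472.
  From (x_4, y_4) = (665857, 78472): x_5 = 17·665857 + 72·2·78472 = 22619537; y_5 = 17·78472 + 2·665857 = 2665738.
  From (x_5, y_5) = (22619537, 2665738): x_6 = 17·22619537 + 72·2·2665738 = 768398401; y_6 = 17·2665738 + 2·22619537 = 90556620.
Step 3: Verify x_6² - 72·y_6² = 590436102659356801 - 590436102659356800 = 1 (should be 1). ✓

(x_1, y_1) = (17, 2); (x_6, y_6) = (768398401, 90556620).


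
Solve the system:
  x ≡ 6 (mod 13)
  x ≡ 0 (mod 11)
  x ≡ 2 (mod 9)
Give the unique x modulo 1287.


Moduli 13, 11, 9 are pairwise coprime; by CRT there is a unique solution modulo M = 13 · 11 · 9 = 1287.
Solve pairwise, accumulating the modulus:
  Start with x ≡ 6 (mod 13).
  Combine with x ≡ 0 (mod 11): since gcd(13, 11) = 1, we get a unique residue mod 143.
    Write x = 6 + 13·t and substitute into x ≡ 0 (mod 11): 13·t ≡ 0 − 6 = -6 (mod 11).
    Reduce coefficients mod 11: 2·t ≡ 5 (mod 11).
    The inverse of 2 mod 11 is 6 (since 2·6 = 12 = 1·11 + 1), so t ≡ 6·5 = 30 ≡ 8 (mod 11).
    Then x = 6 + 13·8 = 110, valid modulo lcm(13, 11) = 143: x ≡ 110 (mod 143).
  Combine with x ≡ 2 (mod 9): since gcd(143, 9) = 1, we get a unique residue mod 1287.
    Write x = 110 + 143·t and substitute into x ≡ 2 (mod 9): 143·t ≡ 2 − 110 = -108 (mod 9).
    Reduce coefficients mod 9: 8·t ≡ 0 (mod 9).
    The inverse of 8 mod 9 is 8 (since 8·8 = 64 = 7·9 + 1), so t ≡ 8·0 = 0 ≡ 0 (mod 9).
    Then x = 110 + 143·0 = 110, valid modulo lcm(143, 9) = 1287: x ≡ 110 (mod 1287).
Verify: 110 mod 13 = 6 ✓, 110 mod 11 = 0 ✓, 110 mod 9 = 2 ✓.

x ≡ 110 (mod 1287).


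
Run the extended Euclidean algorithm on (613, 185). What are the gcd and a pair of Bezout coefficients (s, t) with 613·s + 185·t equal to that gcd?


Euclidean algorithm on (613, 185) — divide until remainder is 0:
  613 = 3 · 185 + 58
  185 = 3 · 58 + 11
  58 = 5 · 11 + 3
  11 = 3 · 3 + 2
  3 = 1 · 2 + 1
  2 = 2 · 1 + 0
gcd(613, 185) = 1.
Track Bezout coefficients alongside the remainders: start with r₀ = 613 = a·1 + b·0 (s = 1, t = 0) and r₁ = 185 = a·0 + b·1 (s = 0, t = 1); each new remainder r_{k+1} = r_{k-1} − q_k·r_k inherits s_{k+1} = s_{k-1} − q_k·s_k, t_{k+1} = t_{k-1} − q_k·t_k, so r_k = a·s_k + b·t_k at every step:
  q = 3: r = 58, s = 1 − 3·0 = 1, t = 0 − 3·1 = -3  (check: 613·1 + 185·(-3) = 58)
  q = 3: r = 11, s = 0 − 3·1 = -3, t = 1 − 3·(-3) = 10  (check: 613·(-3) + 185·10 = 11)
  q = 5: r = 3, s = 1 − 5·(-3) = 16, t = -3 − 5·10 = -53  (check: 613·16 + 185·(-53) = 3)
  q = 3: r = 2, s = -3 − 3·16 = -51, t = 10 − 3·(-53) = 169  (check: 613·(-51) + 185·169 = 2)
  q = 1: r = 1, s = 16 − 1·(-51) = 67, t = -53 − 1·169 = -222  (check: 613·67 + 185·(-222) = 1)
The row with r = 1 (the gcd) gives the Bezout coefficients s = 67, t = -222.
Result: 613 · (67) + 185 · (-222) = 1.

gcd(613, 185) = 1; s = 67, t = -222 (check: 613·67 + 185·(-222) = 1).


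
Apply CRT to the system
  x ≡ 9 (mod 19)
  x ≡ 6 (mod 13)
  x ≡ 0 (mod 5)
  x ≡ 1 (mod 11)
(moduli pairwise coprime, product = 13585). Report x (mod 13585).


Product of moduli M = 19 · 13 · 5 · 11 = 13585.
Merge one congruence at a time:
  Start: x ≡ 9 (mod 19).
  Combine with x ≡ 6 (mod 13); new modulus lcm = 247.
    Write x = 9 + 19·t and substitute into x ≡ 6 (mod 13): 19·t ≡ 6 − 9 = -3 (mod 13).
    Reduce coefficients mod 13: 6·t ≡ 10 (mod 13).
    The inverse of 6 mod 13 is 11 (since 6·11 = 66 = 5·13 + 1), so t ≡ 11·10 = 110 ≡ 6 (mod 13).
    Then x = 9 + 19·6 = 123, valid modulo lcm(19, 13) = 247: x ≡ 123 (mod 247).
  Combine with x ≡ 0 (mod 5); new modulus lcm = 1235.
    Write x = 123 + 247·t and substitute into x ≡ 0 (mod 5): 247·t ≡ 0 − 123 = -123 (mod 5).
    Reduce coefficients mod 5: 2·t ≡ 2 (mod 5).
    The inverse of 2 mod 5 is 3 (since 2·3 = 6 = 1·5 + 1), so t ≡ 3·2 = 6 ≡ 1 (mod 5).
    Then x = 123 + 247·1 = 370, valid modulo lcm(247, 5) = 1235: x ≡ 370 (mod 1235).
  Combine with x ≡ 1 (mod 11); new modulus lcm = 13585.
    Write x = 370 + 1235·t and substitute into x ≡ 1 (mod 11): 1235·t ≡ 1 − 370 = -369 (mod 11).
    Reduce coefficients mod 11: 3·t ≡ 5 (mod 11).
    The inverse of 3 mod 11 is 4 (since 3·4 = 12 = 1·11 + 1), so t ≡ 4·5 = 20 ≡ 9 (mod 11).
    Then x = 370 + 1235·9 = 11485, valid modulo lcm(1235, 11) = 13585: x ≡ 11485 (mod 13585).
Verify against each original: 11485 mod 19 = 9, 11485 mod 13 = 6, 11485 mod 5 = 0, 11485 mod 11 = 1.

x ≡ 11485 (mod 13585).


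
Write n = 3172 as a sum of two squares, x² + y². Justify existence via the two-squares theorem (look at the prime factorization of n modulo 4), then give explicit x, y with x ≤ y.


Step 1: Factor n = 3172 = 2^2 · 13 · 61.
Step 2: Check the mod-4 condition on each prime factor: 2 = 2 (special); 13 ≡ 1 (mod 4), exponent 1; 61 ≡ 1 (mod 4), exponent 1.
All primes ≡ 3 (mod 4) appear to even exponent (or don't appear), so by the two-squares theorem n IS expressible as a sum of two squares.
Step 3: Build a representation. Group n = k² · m with k = 2 and m = 13 · 61 = 793 (a product of primes ≡ 1 (mod 4)); a representation of m scales to one of n via (k·x)² + (k·y)² = k²(x² + y²). Each prime p ≡ 1 (mod 4) is itself a sum of two squares; find a² by testing p − a² for a perfect square:
  13: 13 − 1² = 12, 13 − 2² = 9 = 3² ⇒ 13 = 2² + 3².
  61: 61 − 1² = 60, 61 − 2² = 57, 61 − 3² = 52, 61 − 4² = 45, 61 − 5² = 36 = 6² ⇒ 61 = 5² + 6².
  Combine using the Brahmagupta–Fibonacci identity (a² + b²)(c² + d²) = (ac − bd)² + (ad + bc)² = (ac + bd)² + (ad − bc)²:
  13 · 61 = 793: from (2² + 3²)(5² + 6²), take (2·5 − 3·6, 2·6 + 3·5) = (10 − 18, 12 + 15) = (-8, 27); dropping signs (only squares matter) gives (8, 27); check 8² + 27² = 64 + 729 = 793 ✓.
  Scale by k = 2: (2·8, 2·27) = (16, 54).
Step 4: Order so x ≤ y and verify: 16² + 54² = 256 + 2916 = 3172 = n. ✓

n = 3172 = 16² + 54² (one valid representation with x ≤ y).


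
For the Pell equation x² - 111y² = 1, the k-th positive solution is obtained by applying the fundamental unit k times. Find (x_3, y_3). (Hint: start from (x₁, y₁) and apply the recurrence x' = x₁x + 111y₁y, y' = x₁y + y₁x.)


Step 1: Find the fundamental solution (x₁, y₁) of x² - 111y² = 1.
  Expand √111 as a continued fraction. a₀ = ⌊√111⌋ = 10; iterate m_{k+1} = d_k·a_k − m_k, d_{k+1} = (111 − m_{k+1}²)/d_k, a_{k+1} = ⌊(a₀ + m_{k+1})/d_{k+1}⌋ (starting m₀ = 0, d₀ = 1), with convergents p_k = a_k·p_{k-1} + p_{k-2}, q_k = a_k·q_{k-1} + q_{k-2} (p₋₁ = 1, q₋₁ = 0):
  k = 0: a₀ = 10; p₀/q₀ = 10/1; p₀² − 111·q₀² = 100 − 111 = -11.
  k = 1: m = 10, d = 11, a = ⌊(10 + 10)/11⌋ = 1; p/q = (1·10 + 1)/(1·1 + 0) = 11/1; p² − 111·q² = 121 − 111 = 10.
  k = 2: m = 1, d = 10, a = ⌊(10 + 1)/10⌋ = 1; p/q = (1·11 + 10)/(1·1 + 1) = 21/2; p² − 111·q² = 441 − 444 = -3.
  k = 3: m = 9, d = 3, a = ⌊(10 + 9)/3⌋ = 6; p/q = (6·21 + 11)/(6·2 + 1) = 137/13; p² − 111·q² = 18769 − 18759 = 10.
  k = 4: m = 9, d = 10, a = ⌊(10 + 9)/10⌋ = 1; p/q = (1·137 + 21)/(1·13 + 2) = 158/15; p² − 111·q² = 24964 − 24975 = -11.
  k = 5: m = 1, d = 11, a = ⌊(10 + 1)/11⌋ = 1; p/q = (1·158 + 137)/(1·15 + 13) = 295/28; p² − 111·q² = 87025 − 87024 = 1.
  The first convergent with p² − 111·q² = 1 gives the fundamental solution (x₁, y₁) = (295, 28).
Step 2: Apply the recurrence (x_{n+1}, y_{n+1}) = (x₁x_n + 111y₁y_n, x₁y_n + y₁x_n) repeatedly.
  From (x_1, y_1) = (295, 28): x_2 = 295·295 + 111·28·28 = 174049; y_2 = 295·28 + 28·295 = 16520.
  From (x_2, y_2) = (174049, 16520): x_3 = 295·174049 + 111·28·16520 = 102688615; y_3 = 295·16520 + 28·174049 = 9746772.
Step 3: Verify x_3² - 111·y_3² = 10544951650618225 - 10544951650618224 = 1 (should be 1). ✓

(x_1, y_1) = (295, 28); (x_3, y_3) = (102688615, 9746772).


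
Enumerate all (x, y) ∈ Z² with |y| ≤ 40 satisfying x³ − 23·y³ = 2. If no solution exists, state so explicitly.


The equation is x³ - 23y³ = 2. For fixed y, x³ = 23·y³ + 2, so a solution requires the RHS to be a perfect cube.
Strategy: iterate y from -40 to 40, compute RHS = 23·y³ + 2, and check whether it is a (positive or negative) perfect cube.
Check small values of y:
  y = 0: RHS = 2 is not a perfect cube.
  y = 1: RHS = 25 is not a perfect cube.
  y = -1: RHS = -21 is not a perfect cube.
  y = 2: RHS = 186 is not a perfect cube.
  y = -2: RHS = -182 is not a perfect cube.
  y = 3: RHS = 623 is not a perfect cube.
  y = -3: RHS = -619 is not a perfect cube.
Continuing the search up to |y| = 40 finds no solutions either.
No (x, y) in the scanned range satisfies the equation.

No integer solutions with |y| ≤ 40.


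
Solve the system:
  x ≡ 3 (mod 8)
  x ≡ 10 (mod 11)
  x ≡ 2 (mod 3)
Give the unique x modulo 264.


Moduli 8, 11, 3 are pairwise coprime; by CRT there is a unique solution modulo M = 8 · 11 · 3 = 264.
Solve pairwise, accumulating the modulus:
  Start with x ≡ 3 (mod 8).
  Combine with x ≡ 10 (mod 11): since gcd(8, 11) = 1, we get a unique residue mod 88.
    Write x = 3 + 8·t and substitute into x ≡ 10 (mod 11): 8·t ≡ 10 − 3 = 7 (mod 11).
    The inverse of 8 mod 11 is 7 (since 8·7 = 56 = 5·11 + 1), so t ≡ 7·7 = 49 ≡ 5 (mod 11).
    Then x = 3 + 8·5 = 43, valid modulo lcm(8, 11) = 88: x ≡ 43 (mod 88).
  Combine with x ≡ 2 (mod 3): since gcd(88, 3) = 1, we get a unique residue mod 264.
    Write x = 43 + 88·t and substitute into x ≡ 2 (mod 3): 88·t ≡ 2 − 43 = -41 (mod 3).
    Reduce coefficients mod 3: 1·t ≡ 1 (mod 3).
    So t ≡ 1 (mod 3).
    Then x = 43 + 88·1 = 131, valid modulo lcm(88, 3) = 264: x ≡ 131 (mod 264).
Verify: 131 mod 8 = 3 ✓, 131 mod 11 = 10 ✓, 131 mod 3 = 2 ✓.

x ≡ 131 (mod 264).


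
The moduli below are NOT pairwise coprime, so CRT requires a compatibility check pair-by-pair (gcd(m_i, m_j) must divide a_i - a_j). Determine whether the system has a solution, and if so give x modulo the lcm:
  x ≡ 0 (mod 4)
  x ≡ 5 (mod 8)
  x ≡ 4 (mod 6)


Moduli 4, 8, 6 are not pairwise coprime, so CRT works modulo lcm(m_i) when all pairwise compatibility conditions hold.
Pairwise compatibility: gcd(m_i, m_j) must divide a_i - a_j for every pair.
Merge one congruence at a time:
  Start: x ≡ 0 (mod 4).
  Combine with x ≡ 5 (mod 8): gcd(4, 8) = 4, and 5 - 0 = 5 is NOT divisible by 4.
    ⇒ system is inconsistent (no integer solution).

No solution (the system is inconsistent).


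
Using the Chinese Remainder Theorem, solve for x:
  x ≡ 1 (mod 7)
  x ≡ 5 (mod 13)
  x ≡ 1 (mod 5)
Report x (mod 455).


Moduli 7, 13, 5 are pairwise coprime; by CRT there is a unique solution modulo M = 7 · 13 · 5 = 455.
Solve pairwise, accumulating the modulus:
  Start with x ≡ 1 (mod 7).
  Combine with x ≡ 5 (mod 13): since gcd(7, 13) = 1, we get a unique residue mod 91.
    Write x = 1 + 7·t and substitute into x ≡ 5 (mod 13): 7·t ≡ 5 − 1 = 4 (mod 13).
    The inverse of 7 mod 13 is 2 (since 7·2 = 14 = 1·13 + 1), so t ≡ 2·4 = 8 ≡ 8 (mod 13).
    Then x = 1 + 7·8 = 57, valid modulo lcm(7, 13) = 91: x ≡ 57 (mod 91).
  Combine with x ≡ 1 (mod 5): since gcd(91, 5) = 1, we get a unique residue mod 455.
    Write x = 57 + 91·t and substitute into x ≡ 1 (mod 5): 91·t ≡ 1 − 57 = -56 (mod 5).
    Reduce coefficients mod 5: 1·t ≡ 4 (mod 5).
    So t ≡ 4 (mod 5).
    Then x = 57 + 91·4 = 421, valid modulo lcm(91, 5) = 455: x ≡ 421 (mod 455).
Verify: 421 mod 7 = 1 ✓, 421 mod 13 = 5 ✓, 421 mod 5 = 1 ✓.

x ≡ 421 (mod 455).


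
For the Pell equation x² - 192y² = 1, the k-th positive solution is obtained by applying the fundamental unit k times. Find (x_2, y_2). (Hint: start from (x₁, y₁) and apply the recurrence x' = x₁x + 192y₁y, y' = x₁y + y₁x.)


Step 1: Find the fundamental solution (x₁, y₁) of x² - 192y² = 1.
  Expand √192 as a continued fraction. a₀ = ⌊√192⌋ = 13; iterate m_{k+1} = d_k·a_k − m_k, d_{k+1} = (192 − m_{k+1}²)/d_k, a_{k+1} = ⌊(a₀ + m_{k+1})/d_{k+1}⌋ (starting m₀ = 0, d₀ = 1), with convergents p_k = a_k·p_{k-1} + p_{k-2}, q_k = a_k·q_{k-1} + q_{k-2} (p₋₁ = 1, q₋₁ = 0):
  k = 0: a₀ = 13; p₀/q₀ = 13/1; p₀² − 192·q₀² = 169 − 192 = -23.
  k = 1: m = 13, d = 23, a = ⌊(13 + 13)/23⌋ = 1; p/q = (1·13 + 1)/(1·1 + 0) = 14/1; p² − 192·q² = 196 − 192 = 4.
  k = 2: m = 10, d = 4, a = ⌊(13 + 10)/4⌋ = 5; p/q = (5·14 + 13)/(5·1 + 1) = 83/6; p² − 192·q² = 6889 − 6912 = -23.
  k = 3: m = 10, d = 23, a = ⌊(13 + 10)/23⌋ = 1; p/q = (1·83 + 14)/(1·6 + 1) = 97/7; p² − 192·q² = 9409 − 9408 = 1.
  The first convergent with p² − 192·q² = 1 gives the fundamental solution (x₁, y₁) = (97, 7).
Step 2: Apply the recurrence (x_{n+1}, y_{n+1}) = (x₁x_n + 192y₁y_n, x₁y_n + y₁x_n) repeatedly.
  From (x_1, y_1) = (97, 7): x_2 = 97·97 + 192·7·7 = 18817; y_2 = 97·7 + 7·97 = 1358.
Step 3: Verify x_2² - 192·y_2² = 354079489 - 354079488 = 1 (should be 1). ✓

(x_1, y_1) = (97, 7); (x_2, y_2) = (18817, 1358).


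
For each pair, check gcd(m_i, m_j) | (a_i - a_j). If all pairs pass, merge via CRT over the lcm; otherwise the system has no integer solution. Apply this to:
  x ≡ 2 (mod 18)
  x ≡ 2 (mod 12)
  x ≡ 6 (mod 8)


Moduli 18, 12, 8 are not pairwise coprime, so CRT works modulo lcm(m_i) when all pairwise compatibility conditions hold.
Pairwise compatibility: gcd(m_i, m_j) must divide a_i - a_j for every pair.
Merge one congruence at a time:
  Start: x ≡ 2 (mod 18).
  Combine with x ≡ 2 (mod 12): gcd(18, 12) = 6; 2 - 2 = 0, which IS divisible by 6, so compatible.
    Write x = 2 + 18·t and substitute into x ≡ 2 (mod 12): 18·t ≡ 2 − 2 = 0 (mod 12).
    Divide the congruence (and modulus) by g = 6: 3·t ≡ 0 (mod 2).
    Reduce coefficients mod 2: 1·t ≡ 0 (mod 2).
    So t ≡ 0 (mod 2).
    Then x = 2 + 18·0 = 2, valid modulo lcm(18, 12) = 36: x ≡ 2 (mod 36).
  Combine with x ≡ 6 (mod 8): gcd(36, 8) = 4; 6 - 2 = 4, which IS divisible by 4, so compatible.
    Write x = 2 + 36·t and substitute into x ≡ 6 (mod 8): 36·t ≡ 6 − 2 = 4 (mod 8).
    Divide the congruence (and modulus) by g = 4: 9·t ≡ 1 (mod 2).
    Reduce coefficients mod 2: 1·t ≡ 1 (mod 2).
    So t ≡ 1 (mod 2).
    Then x = 2 + 36·1 = 38, valid modulo lcm(36, 8) = 72: x ≡ 38 (mod 72).
Verify: 38 mod 18 = 2, 38 mod 12 = 2, 38 mod 8 = 6.

x ≡ 38 (mod 72).


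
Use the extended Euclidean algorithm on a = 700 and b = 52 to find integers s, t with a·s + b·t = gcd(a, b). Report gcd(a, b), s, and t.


Euclidean algorithm on (700, 52) — divide until remainder is 0:
  700 = 13 · 52 + 24
  52 = 2 · 24 + 4
  24 = 6 · 4 + 0
gcd(700, 52) = 4.
Track Bezout coefficients alongside the remainders: start with r₀ = 700 = a·1 + b·0 (s = 1, t = 0) and r₁ = 52 = a·0 + b·1 (s = 0, t = 1); each new remainder r_{k+1} = r_{k-1} − q_k·r_k inherits s_{k+1} = s_{k-1} − q_k·s_k, t_{k+1} = t_{k-1} − q_k·t_k, so r_k = a·s_k + b·t_k at every step:
  q = 13: r = 24, s = 1 − 13·0 = 1, t = 0 − 13·1 = -13  (check: 700·1 + 52·(-13) = 24)
  q = 2: r = 4, s = 0 − 2·1 = -2, t = 1 − 2·(-13) = 27  (check: 700·(-2) + 52·27 = 4)
The row with r = 4 (the gcd) gives the Bezout coefficients s = -2, t = 27.
Result: 700 · (-2) + 52 · (27) = 4.

gcd(700, 52) = 4; s = -2, t = 27 (check: 700·(-2) + 52·27 = 4).


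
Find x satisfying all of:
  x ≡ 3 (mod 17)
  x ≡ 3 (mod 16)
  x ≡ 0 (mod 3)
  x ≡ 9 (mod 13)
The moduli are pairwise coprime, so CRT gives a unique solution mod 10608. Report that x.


Product of moduli M = 17 · 16 · 3 · 13 = 10608.
Merge one congruence at a time:
  Start: x ≡ 3 (mod 17).
  Combine with x ≡ 3 (mod 16); new modulus lcm = 272.
    Write x = 3 + 17·t and substitute into x ≡ 3 (mod 16): 17·t ≡ 3 − 3 = 0 (mod 16).
    Reduce coefficients mod 16: 1·t ≡ 0 (mod 16).
    So t ≡ 0 (mod 16).
    Then x = 3 + 17·0 = 3, valid modulo lcm(17, 16) = 272: x ≡ 3 (mod 272).
  Combine with x ≡ 0 (mod 3); new modulus lcm = 816.
    Write x = 3 + 272·t and substitute into x ≡ 0 (mod 3): 272·t ≡ 0 − 3 = -3 (mod 3).
    Reduce coefficients mod 3: 2·t ≡ 0 (mod 3).
    The inverse of 2 mod 3 is 2 (since 2·2 = 4 = 1·3 + 1), so t ≡ 2·0 = 0 ≡ 0 (mod 3).
    Then x = 3 + 272·0 = 3, valid modulo lcm(272, 3) = 816: x ≡ 3 (mod 816).
  Combine with x ≡ 9 (mod 13); new modulus lcm = 10608.
    Write x = 3 + 816·t and substitute into x ≡ 9 (mod 13): 816·t ≡ 9 − 3 = 6 (mod 13).
    Reduce coefficients mod 13: 10·t ≡ 6 (mod 13).
    The inverse of 10 mod 13 is 4 (since 10·4 = 40 = 3·13 + 1), so t ≡ 4·6 = 24 ≡ 11 (mod 13).
    Then x = 3 + 816·11 = 8979, valid modulo lcm(816, 13) = 10608: x ≡ 8979 (mod 10608).
Verify against each original: 8979 mod 17 = 3, 8979 mod 16 = 3, 8979 mod 3 = 0, 8979 mod 13 = 9.

x ≡ 8979 (mod 10608).


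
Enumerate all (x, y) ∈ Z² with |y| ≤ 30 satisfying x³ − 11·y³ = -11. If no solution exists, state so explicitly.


The equation is x³ - 11y³ = -11. For fixed y, x³ = 11·y³ − 11, so a solution requires the RHS to be a perfect cube.
Strategy: iterate y from -30 to 30, compute RHS = 11·y³ − 11, and check whether it is a (positive or negative) perfect cube.
Check small values of y:
  y = 0: RHS = -11 is not a perfect cube.
  y = 1: RHS = 0 = (0)³ ⇒ x = 0 works.
  y = -1: RHS = -22 is not a perfect cube.
  y = 2: RHS = 77 is not a perfect cube.
  y = -2: RHS = -99 is not a perfect cube.
  y = 3: RHS = 286 is not a perfect cube.
  y = -3: RHS = -308 is not a perfect cube.
Continuing the search up to |y| = 30 finds no further solutions beyond those listed.
Collected solutions: (0, 1).

Solutions (with |y| ≤ 30): (0, 1).


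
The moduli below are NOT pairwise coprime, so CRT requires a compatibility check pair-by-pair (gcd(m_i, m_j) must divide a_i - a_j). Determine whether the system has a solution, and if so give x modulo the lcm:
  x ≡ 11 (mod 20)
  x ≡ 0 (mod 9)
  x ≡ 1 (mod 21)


Moduli 20, 9, 21 are not pairwise coprime, so CRT works modulo lcm(m_i) when all pairwise compatibility conditions hold.
Pairwise compatibility: gcd(m_i, m_j) must divide a_i - a_j for every pair.
Merge one congruence at a time:
  Start: x ≡ 11 (mod 20).
  Combine with x ≡ 0 (mod 9): gcd(20, 9) = 1; 0 - 11 = -11, which IS divisible by 1, so compatible.
    Write x = 11 + 20·t and substitute into x ≡ 0 (mod 9): 20·t ≡ 0 − 11 = -11 (mod 9).
    Reduce coefficients mod 9: 2·t ≡ 7 (mod 9).
    The inverse of 2 mod 9 is 5 (since 2·5 = 10 = 1·9 + 1), so t ≡ 5·7 = 35 ≡ 8 (mod 9).
    Then x = 11 + 20·8 = 171, valid modulo lcm(20, 9) = 180: x ≡ 171 (mod 180).
  Combine with x ≡ 1 (mod 21): gcd(180, 21) = 3, and 1 - 171 = -170 is NOT divisible by 3.
    ⇒ system is inconsistent (no integer solution).

No solution (the system is inconsistent).


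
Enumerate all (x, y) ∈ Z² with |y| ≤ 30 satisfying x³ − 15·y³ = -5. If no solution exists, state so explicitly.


The equation is x³ - 15y³ = -5. For fixed y, x³ = 15·y³ − 5, so a solution requires the RHS to be a perfect cube.
Strategy: iterate y from -30 to 30, compute RHS = 15·y³ − 5, and check whether it is a (positive or negative) perfect cube.
Check small values of y:
  y = 0: RHS = -5 is not a perfect cube.
  y = 1: RHS = 10 is not a perfect cube.
  y = -1: RHS = -20 is not a perfect cube.
  y = 2: RHS = 115 is not a perfect cube.
  y = -2: RHS = -125 = (-5)³ ⇒ x = -5 works.
  y = 3: RHS = 400 is not a perfect cube.
  y = -3: RHS = -410 is not a perfect cube.
Continuing the search up to |y| = 30 finds no further solutions beyond those listed.
Collected solutions: (-5, -2).

Solutions (with |y| ≤ 30): (-5, -2).


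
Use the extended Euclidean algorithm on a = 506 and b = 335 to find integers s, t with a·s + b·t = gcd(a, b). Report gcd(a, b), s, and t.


Euclidean algorithm on (506, 335) — divide until remainder is 0:
  506 = 1 · 335 + 171
  335 = 1 · 171 + 164
  171 = 1 · 164 + 7
  164 = 23 · 7 + 3
  7 = 2 · 3 + 1
  3 = 3 · 1 + 0
gcd(506, 335) = 1.
Track Bezout coefficients alongside the remainders: start with r₀ = 506 = a·1 + b·0 (s = 1, t = 0) and r₁ = 335 = a·0 + b·1 (s = 0, t = 1); each new remainder r_{k+1} = r_{k-1} − q_k·r_k inherits s_{k+1} = s_{k-1} − q_k·s_k, t_{k+1} = t_{k-1} − q_k·t_k, so r_k = a·s_k + b·t_k at every step:
  q = 1: r = 171, s = 1 − 1·0 = 1, t = 0 − 1·1 = -1  (check: 506·1 + 335·(-1) = 171)
  q = 1: r = 164, s = 0 − 1·1 = -1, t = 1 − 1·(-1) = 2  (check: 506·(-1) + 335·2 = 164)
  q = 1: r = 7, s = 1 − 1·(-1) = 2, t = -1 − 1·2 = -3  (check: 506·2 + 335·(-3) = 7)
  q = 23: r = 3, s = -1 − 23·2 = -47, t = 2 − 23·(-3) = 71  (check: 506·(-47) + 335·71 = 3)
  q = 2: r = 1, s = 2 − 2·(-47) = 96, t = -3 − 2·71 = -145  (check: 506·96 + 335·(-145) = 1)
The row with r = 1 (the gcd) gives the Bezout coefficients s = 96, t = -145.
Result: 506 · (96) + 335 · (-145) = 1.

gcd(506, 335) = 1; s = 96, t = -145 (check: 506·96 + 335·(-145) = 1).


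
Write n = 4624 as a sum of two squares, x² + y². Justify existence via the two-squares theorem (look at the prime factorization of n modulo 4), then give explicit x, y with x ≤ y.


Step 1: Factor n = 4624 = 2^4 · 17^2.
Step 2: Check the mod-4 condition on each prime factor: 2 = 2 (special); 17 ≡ 1 (mod 4), exponent 2.
All primes ≡ 3 (mod 4) appear to even exponent (or don't appear), so by the two-squares theorem n IS expressible as a sum of two squares.
Step 3: Build a representation. Group n = k² · m with k = 4 and m = 17 · 17 = 289 (a product of primes ≡ 1 (mod 4)); a representation of m scales to one of n via (k·x)² + (k·y)² = k²(x² + y²). Each prime p ≡ 1 (mod 4) is itself a sum of two squares; find a² by testing p − a² for a perfect square:
  17: 17 − 1² = 16 = 4² ⇒ 17 = 1² + 4².
  Combine using the Brahmagupta–Fibonacci identity (a² + b²)(c² + d²) = (ac − bd)² + (ad + bc)² = (ac + bd)² + (ad − bc)²:
  17 · 17 = 289: from (1² + 4²)(1² + 4²), take (1·1 − 4·4, 1·4 + 4·1) = (1 − 16, 4 + 4) = (-15, 8); dropping signs (only squares matter) gives (15, 8); check 15² + 8² = 225 + 64 = 289 ✓.
  Scale by k = 4: (4·15, 4·8) = (60, 32).
Step 4: Order so x ≤ y and verify: 32² + 60² = 1024 + 3600 = 4624 = n. ✓

n = 4624 = 32² + 60² (one valid representation with x ≤ y).


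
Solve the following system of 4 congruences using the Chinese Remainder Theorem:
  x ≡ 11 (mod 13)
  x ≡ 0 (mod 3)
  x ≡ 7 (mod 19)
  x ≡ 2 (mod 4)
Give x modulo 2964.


Product of moduli M = 13 · 3 · 19 · 4 = 2964.
Merge one congruence at a time:
  Start: x ≡ 11 (mod 13).
  Combine with x ≡ 0 (mod 3); new modulus lcm = 39.
    Write x = 11 + 13·t and substitute into x ≡ 0 (mod 3): 13·t ≡ 0 − 11 = -11 (mod 3).
    Reduce coefficients mod 3: 1·t ≡ 1 (mod 3).
    So t ≡ 1 (mod 3).
    Then x = 11 + 13·1 = 24, valid modulo lcm(13, 3) = 39: x ≡ 24 (mod 39).
  Combine with x ≡ 7 (mod 19); new modulus lcm = 741.
    Write x = 24 + 39·t and substitute into x ≡ 7 (mod 19): 39·t ≡ 7 − 24 = -17 (mod 19).
    Reduce coefficients mod 19: 1·t ≡ 2 (mod 19).
    So t ≡ 2 (mod 19).
    Then x = 24 + 39·2 = 102, valid modulo lcm(39, 19) = 741: x ≡ 102 (mod 741).
  Combine with x ≡ 2 (mod 4); new modulus lcm = 2964.
    Write x = 102 + 741·t and substitute into x ≡ 2 (mod 4): 741·t ≡ 2 − 102 = -100 (mod 4).
    Reduce coefficients mod 4: 1·t ≡ 0 (mod 4).
    So t ≡ 0 (mod 4).
    Then x = 102 + 741·0 = 102, valid modulo lcm(741, 4) = 2964: x ≡ 102 (mod 2964).
Verify against each original: 102 mod 13 = 11, 102 mod 3 = 0, 102 mod 19 = 7, 102 mod 4 = 2.

x ≡ 102 (mod 2964).


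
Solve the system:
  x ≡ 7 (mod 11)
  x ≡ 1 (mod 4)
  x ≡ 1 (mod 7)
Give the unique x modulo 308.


Moduli 11, 4, 7 are pairwise coprime; by CRT there is a unique solution modulo M = 11 · 4 · 7 = 308.
Solve pairwise, accumulating the modulus:
  Start with x ≡ 7 (mod 11).
  Combine with x ≡ 1 (mod 4): since gcd(11, 4) = 1, we get a unique residue mod 44.
    Write x = 7 + 11·t and substitute into x ≡ 1 (mod 4): 11·t ≡ 1 − 7 = -6 (mod 4).
    Reduce coefficients mod 4: 3·t ≡ 2 (mod 4).
    The inverse of 3 mod 4 is 3 (since 3·3 = 9 = 2·4 + 1), so t ≡ 3·2 = 6 ≡ 2 (mod 4).
    Then x = 7 + 11·2 = 29, valid modulo lcm(11, 4) = 44: x ≡ 29 (mod 44).
  Combine with x ≡ 1 (mod 7): since gcd(44, 7) = 1, we get a unique residue mod 308.
    Write x = 29 + 44·t and substitute into x ≡ 1 (mod 7): 44·t ≡ 1 − 29 = -28 (mod 7).
    Reduce coefficients mod 7: 2·t ≡ 0 (mod 7).
    The inverse of 2 mod 7 is 4 (since 2·4 = 8 = 1·7 + 1), so t ≡ 4·0 = 0 ≡ 0 (mod 7).
    Then x = 29 + 44·0 = 29, valid modulo lcm(44, 7) = 308: x ≡ 29 (mod 308).
Verify: 29 mod 11 = 7 ✓, 29 mod 4 = 1 ✓, 29 mod 7 = 1 ✓.

x ≡ 29 (mod 308).


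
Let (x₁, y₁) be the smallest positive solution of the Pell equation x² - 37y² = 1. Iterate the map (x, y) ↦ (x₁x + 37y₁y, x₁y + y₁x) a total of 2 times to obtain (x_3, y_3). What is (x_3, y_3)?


Step 1: Find the fundamental solution (x₁, y₁) of x² - 37y² = 1.
  Expand √37 as a continued fraction. a₀ = ⌊√37⌋ = 6; iterate m_{k+1} = d_k·a_k − m_k, d_{k+1} = (37 − m_{k+1}²)/d_k, a_{k+1} = ⌊(a₀ + m_{k+1})/d_{k+1}⌋ (starting m₀ = 0, d₀ = 1), with convergents p_k = a_k·p_{k-1} + p_{k-2}, q_k = a_k·q_{k-1} + q_{k-2} (p₋₁ = 1, q₋₁ = 0):
  k = 0: a₀ = 6; p₀/q₀ = 6/1; p₀² − 37·q₀² = 36 − 37 = -1.
  k = 1: m = 6, d = 1, a = ⌊(6 + 6)/1⌋ = 12; p/q = (12·6 + 1)/(12·1 + 0) = 73/12; p² − 37·q² = 5329 − 5328 = 1.
  The first convergent with p² − 37·q² = 1 gives the fundamental solution (x₁, y₁) = (73, 12).
Step 2: Apply the recurrence (x_{n+1}, y_{n+1}) = (x₁x_n + 37y₁y_n, x₁y_n + y₁x_n) repeatedly.
  From (x_1, y_1) = (73, 12): x_2 = 73·73 + 37·12·12 = 10657; y_2 = 73·12 + 12·73 = 1752.
  From (x_2, y_2) = (10657, 1752): x_3 = 73·10657 + 37·12·1752 = 1555849; y_3 = 73·1752 + 12·10657 = 255780.
Step 3: Verify x_3² - 37·y_3² = 2420666110801 - 2420666110800 = 1 (should be 1). ✓

(x_1, y_1) = (73, 12); (x_3, y_3) = (1555849, 255780).


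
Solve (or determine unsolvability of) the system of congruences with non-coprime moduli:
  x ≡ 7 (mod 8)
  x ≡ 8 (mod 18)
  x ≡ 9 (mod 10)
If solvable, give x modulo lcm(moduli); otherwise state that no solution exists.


Moduli 8, 18, 10 are not pairwise coprime, so CRT works modulo lcm(m_i) when all pairwise compatibility conditions hold.
Pairwise compatibility: gcd(m_i, m_j) must divide a_i - a_j for every pair.
Merge one congruence at a time:
  Start: x ≡ 7 (mod 8).
  Combine with x ≡ 8 (mod 18): gcd(8, 18) = 2, and 8 - 7 = 1 is NOT divisible by 2.
    ⇒ system is inconsistent (no integer solution).

No solution (the system is inconsistent).
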